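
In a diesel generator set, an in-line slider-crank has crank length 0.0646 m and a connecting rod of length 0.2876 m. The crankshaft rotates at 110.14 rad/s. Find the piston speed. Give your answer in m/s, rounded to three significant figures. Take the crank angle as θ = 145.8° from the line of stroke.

ω = 110.1 rad/s
For an in-line slider-crank, x = r cosθ + √(L² − r² sin²θ), so v = −rω sinθ·[1 + r cosθ/√(L² − r² sin²θ)].
With r = 0.0646 m, L = 0.2876 m, θ = 145.8°: √(L² − r² sin²θ) = 0.2853 m.
v = −0.0646·110.1·0.56208·[1 + 0.0646·-0.82708/0.2853] = -3.2503 m/s.
|v| = 3.2503 m/s.

3.25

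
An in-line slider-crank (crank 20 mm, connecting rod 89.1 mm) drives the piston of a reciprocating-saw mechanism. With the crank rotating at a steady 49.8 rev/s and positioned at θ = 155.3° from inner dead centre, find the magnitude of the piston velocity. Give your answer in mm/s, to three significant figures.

2080

ω = 2π·49.8 = 312.9 rad/s
For an in-line slider-crank, x = r cosθ + √(L² − r² sin²θ), so v = −rω sinθ·[1 + r cosθ/√(L² − r² sin²θ)].
With r = 0.02 m, L = 0.0891 m, θ = 155.3°: √(L² − r² sin²θ) = 0.088707 m.
v = −0.02·312.9·0.41787·[1 + 0.02·-0.90851/0.088707] = -2.0794 m/s.
|v| = 2.0794 m/s = 2079.4 mm/s.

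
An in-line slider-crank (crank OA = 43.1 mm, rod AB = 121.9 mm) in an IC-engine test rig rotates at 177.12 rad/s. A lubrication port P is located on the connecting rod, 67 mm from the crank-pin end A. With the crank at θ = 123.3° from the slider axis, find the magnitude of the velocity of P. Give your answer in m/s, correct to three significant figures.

ω = 177.1 rad/s.  Crank-pin speed |V_A| = rω = 7.6339 m/s, perpendicular to OA.
Rod angle: sinφ = −(r/L) sinθ ⇒ φ = -17.188°; ω_rod = −rω cosθ/√(L²−r²sin²θ) = +35.989 rad/s.
V_P = V_A + ω_rod × AP, with AP = 0.067 m along the rod.
Components: V_Px = −rω sinθ − a·ω_rod·sinφ = -5.6679 m/s;  V_Py = rω cosθ + a·ω_rod·cosφ = -1.8876 m/s.
|V_P| = √(V_Px² + V_Py²) = 5.9739 m/s.

5.97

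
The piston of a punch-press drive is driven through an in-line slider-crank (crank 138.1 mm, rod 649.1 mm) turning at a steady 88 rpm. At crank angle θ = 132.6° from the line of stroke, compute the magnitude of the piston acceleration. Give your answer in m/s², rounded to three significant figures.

8.12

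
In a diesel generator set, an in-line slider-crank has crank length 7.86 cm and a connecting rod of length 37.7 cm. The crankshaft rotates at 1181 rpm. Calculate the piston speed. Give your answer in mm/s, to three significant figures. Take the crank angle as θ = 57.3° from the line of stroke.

ω = 2π·1181/60 = 123.7 rad/s
For an in-line slider-crank, x = r cosθ + √(L² − r² sin²θ), so v = −rω sinθ·[1 + r cosθ/√(L² − r² sin²θ)].
With r = 0.0786 m, L = 0.377 m, θ = 57.3°: √(L² − r² sin²θ) = 0.37115 m.
v = −0.0786·123.7·0.84151·[1 + 0.0786·0.54024/0.37115] = -9.116 m/s.
|v| = 9.116 m/s = 9116 mm/s.

9120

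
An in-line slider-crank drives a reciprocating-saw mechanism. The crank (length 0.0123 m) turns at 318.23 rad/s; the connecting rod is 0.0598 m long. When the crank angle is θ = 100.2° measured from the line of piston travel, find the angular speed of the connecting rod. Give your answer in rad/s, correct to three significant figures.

11.8

ω = 318.2 rad/s
The rod makes angle φ with the slider axis where L sinφ = r sinθ; differentiating, L cosφ·φ̇ = r ω cosθ.
L cosφ = √(L² − r² sin²θ) = 0.058562 m.
|ω_rod| = r ω |cosθ| / √(L² − r² sin²θ) = 0.0123·318.2·0.17708/0.058562 = 11.836 rad/s.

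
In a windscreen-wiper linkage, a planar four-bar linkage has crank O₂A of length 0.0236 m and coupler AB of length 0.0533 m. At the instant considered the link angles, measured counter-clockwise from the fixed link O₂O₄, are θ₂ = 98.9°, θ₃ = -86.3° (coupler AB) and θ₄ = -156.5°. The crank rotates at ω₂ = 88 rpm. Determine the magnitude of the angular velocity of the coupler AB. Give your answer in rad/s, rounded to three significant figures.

4.20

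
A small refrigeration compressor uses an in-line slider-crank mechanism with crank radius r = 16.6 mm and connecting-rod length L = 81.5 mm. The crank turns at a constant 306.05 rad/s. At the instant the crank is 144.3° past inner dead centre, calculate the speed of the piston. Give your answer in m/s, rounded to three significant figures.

ω = 306.1 rad/s
For an in-line slider-crank, x = r cosθ + √(L² − r² sin²θ), so v = −rω sinθ·[1 + r cosθ/√(L² − r² sin²θ)].
With r = 0.0166 m, L = 0.0815 m, θ = 144.3°: √(L² − r² sin²θ) = 0.080922 m.
v = −0.0166·306.1·0.58354·[1 + 0.0166·-0.81208/0.080922] = -2.4708 m/s.
|v| = 2.4708 m/s.

2.47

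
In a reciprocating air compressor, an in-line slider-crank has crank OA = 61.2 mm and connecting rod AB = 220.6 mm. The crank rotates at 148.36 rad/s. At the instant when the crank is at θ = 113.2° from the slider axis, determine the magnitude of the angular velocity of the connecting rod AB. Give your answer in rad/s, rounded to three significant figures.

16.8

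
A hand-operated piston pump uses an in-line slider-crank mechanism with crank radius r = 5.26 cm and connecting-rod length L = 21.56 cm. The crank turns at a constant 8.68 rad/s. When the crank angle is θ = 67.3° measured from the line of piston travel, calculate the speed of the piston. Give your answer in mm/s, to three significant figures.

462

ω = 8.68 rad/s
For an in-line slider-crank, x = r cosθ + √(L² − r² sin²θ), so v = −rω sinθ·[1 + r cosθ/√(L² − r² sin²θ)].
With r = 0.0526 m, L = 0.2156 m, θ = 67.3°: √(L² − r² sin²θ) = 0.21007 m.
v = −0.0526·8.68·0.92254·[1 + 0.0526·0.38591/0.21007] = -0.4619 m/s.
|v| = 0.4619 m/s = 461.9 mm/s.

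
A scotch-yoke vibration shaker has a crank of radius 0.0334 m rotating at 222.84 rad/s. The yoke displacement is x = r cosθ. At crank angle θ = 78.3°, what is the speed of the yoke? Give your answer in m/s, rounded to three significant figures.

ω = 222.8 rad/s
x = r cosθ ⇒ ẋ = −rω sinθ.
|v| = rω|sinθ| = 0.0334·222.8·|sin 78.3°| = 7.2882 m/s.

7.29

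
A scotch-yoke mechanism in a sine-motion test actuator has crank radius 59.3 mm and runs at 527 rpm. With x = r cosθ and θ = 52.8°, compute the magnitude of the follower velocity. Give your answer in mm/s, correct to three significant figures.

2610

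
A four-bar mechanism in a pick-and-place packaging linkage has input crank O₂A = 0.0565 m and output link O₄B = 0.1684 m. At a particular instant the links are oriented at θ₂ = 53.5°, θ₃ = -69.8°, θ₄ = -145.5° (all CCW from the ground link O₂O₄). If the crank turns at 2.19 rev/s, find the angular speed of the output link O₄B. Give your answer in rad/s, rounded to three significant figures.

3.98

ω₂ = 13.76 rad/s (from 2.19 rev/s).
Differentiating the loop-closure r₂e^{iθ₂}+r₃e^{iθ₃}=r₁+r₄e^{iθ₄} gives r₂ω₂e^{iθ₂}+r₃ω₃e^{iθ₃}=r₄ω₄e^{iθ₄}.
Eliminating the other unknown: ω₄ = r₂ω₂ sin(θ₂−θ₃) / [r₄ sin(θ₄−θ₃)].
Numerator sine = +0.83581; denominator sine = -0.96902.
Result = 0.0565·13.76·(+0.83581) / (0.1684·(-0.96902)) = -3.982 rad/s; magnitude 3.982 rad/s.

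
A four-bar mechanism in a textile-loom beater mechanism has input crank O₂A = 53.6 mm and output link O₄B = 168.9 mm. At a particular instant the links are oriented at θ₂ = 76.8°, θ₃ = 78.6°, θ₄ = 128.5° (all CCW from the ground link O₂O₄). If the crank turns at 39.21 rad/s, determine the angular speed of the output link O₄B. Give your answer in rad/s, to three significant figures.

0.511

ω₂ = 39.21 rad/s
Differentiating the loop-closure r₂e^{iθ₂}+r₃e^{iθ₃}=r₁+r₄e^{iθ₄} gives r₂ω₂e^{iθ₂}+r₃ω₃e^{iθ₃}=r₄ω₄e^{iθ₄}.
Eliminating the other unknown: ω₄ = r₂ω₂ sin(θ₂−θ₃) / [r₄ sin(θ₄−θ₃)].
Numerator sine = -0.03141; denominator sine = +0.76492.
Result = 0.0536·39.21·(-0.03141) / (0.1689·(+0.76492)) = -0.51097 rad/s; magnitude 0.51097 rad/s.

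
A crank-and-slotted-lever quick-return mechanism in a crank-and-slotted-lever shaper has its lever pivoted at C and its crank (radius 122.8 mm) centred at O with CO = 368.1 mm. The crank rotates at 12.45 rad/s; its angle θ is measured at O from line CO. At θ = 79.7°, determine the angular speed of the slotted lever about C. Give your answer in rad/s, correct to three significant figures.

ω = 12.45 rad/s
Crank pin A relative to C: A = (d + r cosθ, r sinθ); lever angle φ = atan2(r sinθ, d + r cosθ).
Differentiating tanφ: φ̇ = rω(d cosθ + r)/(d² + r² + 2dr cosθ).
d² + r² + 2dr cosθ = |CA|² = 0.166742 m²;  d cosθ + r = +0.18862 m.
|ω_lever| = |0.1228·12.45·+0.18862| / 0.166742 = 1.7294 rad/s.

1.73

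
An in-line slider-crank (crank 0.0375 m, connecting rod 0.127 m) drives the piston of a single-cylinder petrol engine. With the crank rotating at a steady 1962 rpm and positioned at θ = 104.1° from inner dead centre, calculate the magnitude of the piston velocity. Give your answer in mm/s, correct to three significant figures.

6910

ω = 2π·1962/60 = 205.5 rad/s
For an in-line slider-crank, x = r cosθ + √(L² − r² sin²θ), so v = −rω sinθ·[1 + r cosθ/√(L² − r² sin²θ)].
With r = 0.0375 m, L = 0.127 m, θ = 104.1°: √(L² − r² sin²θ) = 0.12168 m.
v = −0.0375·205.5·0.96987·[1 + 0.0375·-0.24362/0.12168] = -6.9116 m/s.
|v| = 6.9116 m/s = 6911.6 mm/s.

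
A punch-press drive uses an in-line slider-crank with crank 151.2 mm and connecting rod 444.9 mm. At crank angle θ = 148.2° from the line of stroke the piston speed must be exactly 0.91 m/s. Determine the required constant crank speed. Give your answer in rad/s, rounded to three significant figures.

16.2

For an in-line slider-crank, |v_piston| = rω|sinθ|·[1 + r cosθ/√(L² − r² sin²θ)].
With r = 0.1512 m, L = 0.4449 m, θ = 148.2°: the bracketed kinematic factor |dx/dθ| = 0.056284 m.
ω = v/|dx/dθ| = 0.91/0.056284 = 16.168 rad/s.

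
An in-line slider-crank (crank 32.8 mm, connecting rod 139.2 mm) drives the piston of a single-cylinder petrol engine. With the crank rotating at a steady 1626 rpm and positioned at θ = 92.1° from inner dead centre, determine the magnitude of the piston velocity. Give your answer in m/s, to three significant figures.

ω = 2π·1626/60 = 170.3 rad/s
For an in-line slider-crank, x = r cosθ + √(L² − r² sin²θ), so v = −rω sinθ·[1 + r cosθ/√(L² − r² sin²θ)].
With r = 0.0328 m, L = 0.1392 m, θ = 92.1°: √(L² − r² sin²θ) = 0.13529 m.
v = −0.0328·170.3·0.99933·[1 + 0.0328·-0.03664/0.13529] = -5.5317 m/s.
|v| = 5.5317 m/s.

5.53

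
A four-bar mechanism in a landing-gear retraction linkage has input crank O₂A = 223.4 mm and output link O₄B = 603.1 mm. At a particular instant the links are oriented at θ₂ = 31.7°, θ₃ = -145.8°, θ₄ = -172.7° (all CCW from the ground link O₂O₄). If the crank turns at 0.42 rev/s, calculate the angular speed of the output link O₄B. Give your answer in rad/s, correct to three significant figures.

0.0942

ω₂ = 2.639 rad/s (from 0.42 rev/s).
Differentiating the loop-closure r₂e^{iθ₂}+r₃e^{iθ₃}=r₁+r₄e^{iθ₄} gives r₂ω₂e^{iθ₂}+r₃ω₃e^{iθ₃}=r₄ω₄e^{iθ₄}.
Eliminating the other unknown: ω₄ = r₂ω₂ sin(θ₂−θ₃) / [r₄ sin(θ₄−θ₃)].
Numerator sine = +0.04362; denominator sine = -0.45243.
Result = 0.2234·2.639·(+0.04362) / (0.6031·(-0.45243)) = -0.094242 rad/s; magnitude 0.094242 rad/s.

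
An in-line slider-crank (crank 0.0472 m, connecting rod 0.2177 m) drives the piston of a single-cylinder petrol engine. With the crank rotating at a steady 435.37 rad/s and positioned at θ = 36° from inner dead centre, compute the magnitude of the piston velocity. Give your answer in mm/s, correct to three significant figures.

ω = 435.4 rad/s
For an in-line slider-crank, x = r cosθ + √(L² − r² sin²θ), so v = −rω sinθ·[1 + r cosθ/√(L² − r² sin²θ)].
With r = 0.0472 m, L = 0.2177 m, θ = 36°: √(L² − r² sin²θ) = 0.21592 m.
v = −0.0472·435.4·0.58779·[1 + 0.0472·0.80902/0.21592] = -14.215 m/s.
|v| = 14.215 m/s = 14215 mm/s.

14200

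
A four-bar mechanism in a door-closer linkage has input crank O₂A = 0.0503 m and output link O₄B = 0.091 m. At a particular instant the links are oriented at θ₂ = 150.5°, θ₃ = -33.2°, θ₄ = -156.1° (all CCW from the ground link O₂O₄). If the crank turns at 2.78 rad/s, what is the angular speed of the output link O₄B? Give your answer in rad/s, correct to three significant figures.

0.118

ω₂ = 2.78 rad/s
Differentiating the loop-closure r₂e^{iθ₂}+r₃e^{iθ₃}=r₁+r₄e^{iθ₄} gives r₂ω₂e^{iθ₂}+r₃ω₃e^{iθ₃}=r₄ω₄e^{iθ₄}.
Eliminating the other unknown: ω₄ = r₂ω₂ sin(θ₂−θ₃) / [r₄ sin(θ₄−θ₃)].
Numerator sine = -0.06453; denominator sine = -0.83962.
Result = 0.0503·2.78·(-0.06453) / (0.091·(-0.83962)) = +0.1181 rad/s; magnitude 0.1181 rad/s.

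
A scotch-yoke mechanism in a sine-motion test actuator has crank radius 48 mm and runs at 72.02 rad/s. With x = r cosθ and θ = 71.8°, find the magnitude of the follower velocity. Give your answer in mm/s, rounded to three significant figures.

ω = 72.02 rad/s
x = r cosθ ⇒ ẋ = −rω sinθ.
|v| = rω|sinθ| = 0.048·72.02·|sin 71.8°| = 3.284 m/s = 3284 mm/s.

3280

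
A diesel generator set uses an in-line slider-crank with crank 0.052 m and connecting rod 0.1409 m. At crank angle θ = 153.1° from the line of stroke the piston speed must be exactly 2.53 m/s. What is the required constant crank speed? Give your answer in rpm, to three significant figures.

For an in-line slider-crank, |v_piston| = rω|sinθ|·[1 + r cosθ/√(L² − r² sin²θ)].
With r = 0.052 m, L = 0.1409 m, θ = 153.1°: the bracketed kinematic factor |dx/dθ| = 0.015673 m.
ω = v/|dx/dθ| = 2.53/0.015673 = 161.42 rad/s.
N = 60ω/(2π) = 1541.5 rpm.

1540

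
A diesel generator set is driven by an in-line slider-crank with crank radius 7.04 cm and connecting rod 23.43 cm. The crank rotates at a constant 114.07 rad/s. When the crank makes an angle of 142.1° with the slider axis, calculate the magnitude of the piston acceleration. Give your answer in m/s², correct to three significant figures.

ω = 114.1 rad/s
x(θ) = r cosθ + √(L² − r² sin²θ); with ω constant, a = ω²·d²x/dθ².
d²x/dθ² = −r cosθ − r²(cos2θ)/√u − r⁴ sin²2θ/(4u^{3/2}),  u = L² − r² sin²θ = 0.0530263 m².
Substituting r = 0.0704 m, L = 0.2343 m, θ = 142.1°: d²x/dθ² = +0.049799 m.
a = ω²·d²x/dθ² = (114.1)²·(+0.049799) = +647.98 m/s²;  |a| = 647.98 m/s².

648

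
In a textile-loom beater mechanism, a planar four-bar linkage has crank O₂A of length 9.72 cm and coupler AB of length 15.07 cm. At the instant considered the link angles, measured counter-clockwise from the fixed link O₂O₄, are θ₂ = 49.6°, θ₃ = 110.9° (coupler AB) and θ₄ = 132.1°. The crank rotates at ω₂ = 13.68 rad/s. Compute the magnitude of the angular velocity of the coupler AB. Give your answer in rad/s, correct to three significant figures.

24.2

ω₂ = 13.68 rad/s
Differentiating the loop-closure r₂e^{iθ₂}+r₃e^{iθ₃}=r₁+r₄e^{iθ₄} gives r₂ω₂e^{iθ₂}+r₃ω₃e^{iθ₃}=r₄ω₄e^{iθ₄}.
Eliminating the other unknown: ω₃ = r₂ω₂ sin(θ₄−θ₂) / [r₃ sin(θ₃−θ₄)].
Numerator sine = +0.99144; denominator sine = -0.36162.
Result = 0.0972·13.68·(+0.99144) / (0.1507·(-0.36162)) = -24.191 rad/s; magnitude 24.191 rad/s.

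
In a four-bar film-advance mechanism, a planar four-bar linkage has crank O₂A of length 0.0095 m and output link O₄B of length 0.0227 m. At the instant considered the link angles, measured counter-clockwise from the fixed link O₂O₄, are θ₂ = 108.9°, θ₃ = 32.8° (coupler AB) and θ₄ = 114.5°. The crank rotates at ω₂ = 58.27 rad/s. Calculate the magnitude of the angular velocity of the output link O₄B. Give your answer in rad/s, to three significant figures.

23.9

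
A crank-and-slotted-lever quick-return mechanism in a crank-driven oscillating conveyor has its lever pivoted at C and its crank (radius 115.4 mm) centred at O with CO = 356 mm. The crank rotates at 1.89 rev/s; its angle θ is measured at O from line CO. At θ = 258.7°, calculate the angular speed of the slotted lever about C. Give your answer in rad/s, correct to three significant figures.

ω = 11.88 rad/s (from 1.89 rev/s).
Crank pin A relative to C: A = (d + r cosθ, r sinθ); lever angle φ = atan2(r sinθ, d + r cosθ).
Differentiating tanφ: φ̇ = rω(d cosθ + r)/(d² + r² + 2dr cosθ).
d² + r² + 2dr cosθ = |CA|² = 0.123953 m²;  d cosθ + r = +0.045643 m.
|ω_lever| = |0.1154·11.88·+0.045643| / 0.123953 = 0.50462 rad/s.

0.505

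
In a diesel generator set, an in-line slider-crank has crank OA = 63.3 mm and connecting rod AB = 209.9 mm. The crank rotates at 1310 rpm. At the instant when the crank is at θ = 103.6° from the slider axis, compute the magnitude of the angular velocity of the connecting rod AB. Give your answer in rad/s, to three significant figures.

10.2

ω = 137.2 rad/s (converted from 1310 rpm).
The rod makes angle φ with the slider axis where L sinφ = r sinθ; differentiating, L cosφ·φ̇ = r ω cosθ.
L cosφ = √(L² − r² sin²θ) = 0.20068 m.
|ω_rod| = r ω |cosθ| / √(L² − r² sin²θ) = 0.0633·137.2·0.23514/0.20068 = 10.175 rad/s.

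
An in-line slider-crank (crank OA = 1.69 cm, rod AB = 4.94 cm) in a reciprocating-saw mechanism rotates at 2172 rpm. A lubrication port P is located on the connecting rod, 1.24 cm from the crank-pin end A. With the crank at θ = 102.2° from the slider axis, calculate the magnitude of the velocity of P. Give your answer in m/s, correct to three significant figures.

ω = 227.5 rad/s.  Crank-pin speed |V_A| = rω = 3.8439 m/s, perpendicular to OA.
Rod angle: sinφ = −(r/L) sinθ ⇒ φ = -19.535°; ω_rod = −rω cosθ/√(L²−r²sin²θ) = +17.448 rad/s.
V_P = V_A + ω_rod × AP, with AP = 0.0124 m along the rod.
Components: V_Px = −rω sinθ − a·ω_rod·sinφ = -3.6848 m/s;  V_Py = rω cosθ + a·ω_rod·cosφ = -0.60842 m/s.
|V_P| = √(V_Px² + V_Py²) = 3.7347 m/s.

3.73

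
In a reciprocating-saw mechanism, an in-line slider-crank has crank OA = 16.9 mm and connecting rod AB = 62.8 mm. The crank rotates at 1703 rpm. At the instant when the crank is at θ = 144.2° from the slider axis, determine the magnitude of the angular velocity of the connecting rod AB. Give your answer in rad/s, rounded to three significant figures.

39.4

ω = 178.3 rad/s (converted from 1703 rpm).
The rod makes angle φ with the slider axis where L sinφ = r sinθ; differentiating, L cosφ·φ̇ = r ω cosθ.
L cosφ = √(L² − r² sin²θ) = 0.062017 m.
|ω_rod| = r ω |cosθ| / √(L² − r² sin²θ) = 0.0169·178.3·0.81106/0.062017 = 39.416 rad/s.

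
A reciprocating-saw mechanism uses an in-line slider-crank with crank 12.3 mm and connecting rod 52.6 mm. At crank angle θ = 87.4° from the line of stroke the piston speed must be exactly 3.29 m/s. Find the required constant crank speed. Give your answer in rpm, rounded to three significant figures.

For an in-line slider-crank, |v_piston| = rω|sinθ|·[1 + r cosθ/√(L² − r² sin²θ)].
With r = 0.0123 m, L = 0.0526 m, θ = 87.4°: the bracketed kinematic factor |dx/dθ| = 0.012421 m.
ω = v/|dx/dθ| = 3.29/0.012421 = 264.87 rad/s.
N = 60ω/(2π) = 2529.3 rpm.

2530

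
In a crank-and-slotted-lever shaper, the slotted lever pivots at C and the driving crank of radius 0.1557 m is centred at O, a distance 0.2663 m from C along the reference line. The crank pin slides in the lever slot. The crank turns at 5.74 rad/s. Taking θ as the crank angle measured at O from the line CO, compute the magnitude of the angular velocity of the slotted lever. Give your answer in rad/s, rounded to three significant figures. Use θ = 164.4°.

5.89

ω = 5.74 rad/s
Crank pin A relative to C: A = (d + r cosθ, r sinθ); lever angle φ = atan2(r sinθ, d + r cosθ).
Differentiating tanφ: φ̇ = rω(d cosθ + r)/(d² + r² + 2dr cosθ).
d² + r² + 2dr cosθ = |CA|² = 0.0152871 m²;  d cosθ + r = -0.10079 m.
|ω_lever| = |0.1557·5.74·-0.10079| / 0.0152871 = 5.8924 rad/s.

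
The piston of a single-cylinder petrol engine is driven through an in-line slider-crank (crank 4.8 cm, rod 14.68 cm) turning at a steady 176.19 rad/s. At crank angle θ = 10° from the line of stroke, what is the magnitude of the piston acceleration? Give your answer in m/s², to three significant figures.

1930

ω = 176.2 rad/s
x(θ) = r cosθ + √(L² − r² sin²θ); with ω constant, a = ω²·d²x/dθ².
d²x/dθ² = −r cosθ − r²(cos2θ)/√u − r⁴ sin²2θ/(4u^{3/2}),  u = L² − r² sin²θ = 0.0214808 m².
Substituting r = 0.048 m, L = 0.1468 m, θ = 10°: d²x/dθ² = -0.062092 m.
a = ω²·d²x/dθ² = (176.2)²·(-0.062092) = -1927.5 m/s²;  |a| = 1927.5 m/s².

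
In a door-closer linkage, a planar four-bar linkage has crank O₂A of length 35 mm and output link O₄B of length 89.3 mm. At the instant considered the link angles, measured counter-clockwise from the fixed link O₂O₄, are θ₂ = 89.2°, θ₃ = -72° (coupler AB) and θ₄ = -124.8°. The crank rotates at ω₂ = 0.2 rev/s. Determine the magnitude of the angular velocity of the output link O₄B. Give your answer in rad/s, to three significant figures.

0.199

ω₂ = 1.257 rad/s (from 0.2 rev/s).
Differentiating the loop-closure r₂e^{iθ₂}+r₃e^{iθ₃}=r₁+r₄e^{iθ₄} gives r₂ω₂e^{iθ₂}+r₃ω₃e^{iθ₃}=r₄ω₄e^{iθ₄}.
Eliminating the other unknown: ω₄ = r₂ω₂ sin(θ₂−θ₃) / [r₄ sin(θ₄−θ₃)].
Numerator sine = +0.32227; denominator sine = -0.79653.
Result = 0.035·1.257·(+0.32227) / (0.0893·(-0.79653)) = -0.19927 rad/s; magnitude 0.19927 rad/s.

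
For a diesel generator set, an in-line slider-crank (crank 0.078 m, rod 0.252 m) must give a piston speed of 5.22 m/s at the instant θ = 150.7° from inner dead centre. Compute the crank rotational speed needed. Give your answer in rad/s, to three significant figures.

188

For an in-line slider-crank, |v_piston| = rω|sinθ|·[1 + r cosθ/√(L² − r² sin²θ)].
With r = 0.078 m, L = 0.252 m, θ = 150.7°: the bracketed kinematic factor |dx/dθ| = 0.027748 m.
ω = v/|dx/dθ| = 5.22/0.027748 = 188.12 rad/s.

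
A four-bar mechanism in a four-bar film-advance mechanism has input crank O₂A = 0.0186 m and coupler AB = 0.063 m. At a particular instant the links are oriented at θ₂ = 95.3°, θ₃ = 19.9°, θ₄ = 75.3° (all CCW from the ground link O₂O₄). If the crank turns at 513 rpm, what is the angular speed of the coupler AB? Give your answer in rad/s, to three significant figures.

6.59

ω₂ = 53.72 rad/s (from 513 rpm).
Differentiating the loop-closure r₂e^{iθ₂}+r₃e^{iθ₃}=r₁+r₄e^{iθ₄} gives r₂ω₂e^{iθ₂}+r₃ω₃e^{iθ₃}=r₄ω₄e^{iθ₄}.
Eliminating the other unknown: ω₃ = r₂ω₂ sin(θ₄−θ₂) / [r₃ sin(θ₃−θ₄)].
Numerator sine = -0.34202; denominator sine = -0.82314.
Result = 0.0186·53.72·(-0.34202) / (0.063·(-0.82314)) = +6.5902 rad/s; magnitude 6.5902 rad/s.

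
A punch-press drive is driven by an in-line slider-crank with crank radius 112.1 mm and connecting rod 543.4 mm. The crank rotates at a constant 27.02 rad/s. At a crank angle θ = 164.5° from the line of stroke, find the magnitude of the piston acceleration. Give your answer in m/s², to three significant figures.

ω = 27.02 rad/s
x(θ) = r cosθ + √(L² − r² sin²θ); with ω constant, a = ω²·d²x/dθ².
d²x/dθ² = −r cosθ − r²(cos2θ)/√u − r⁴ sin²2θ/(4u^{3/2}),  u = L² − r² sin²θ = 0.294386 m².
Substituting r = 0.1121 m, L = 0.5434 m, θ = 164.5°: d²x/dθ² = +0.088105 m.
a = ω²·d²x/dθ² = (27.02)²·(+0.088105) = +64.324 m/s²;  |a| = 64.324 m/s².

64.3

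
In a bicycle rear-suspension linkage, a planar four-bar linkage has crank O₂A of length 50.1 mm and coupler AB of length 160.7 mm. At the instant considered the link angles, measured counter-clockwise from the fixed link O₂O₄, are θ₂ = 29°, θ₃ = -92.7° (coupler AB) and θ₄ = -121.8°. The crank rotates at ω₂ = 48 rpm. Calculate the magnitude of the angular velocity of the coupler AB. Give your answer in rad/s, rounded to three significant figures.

1.57

ω₂ = 5.027 rad/s (from 48 rpm).
Differentiating the loop-closure r₂e^{iθ₂}+r₃e^{iθ₃}=r₁+r₄e^{iθ₄} gives r₂ω₂e^{iθ₂}+r₃ω₃e^{iθ₃}=r₄ω₄e^{iθ₄}.
Eliminating the other unknown: ω₃ = r₂ω₂ sin(θ₄−θ₂) / [r₃ sin(θ₃−θ₄)].
Numerator sine = -0.48786; denominator sine = +0.48634.
Result = 0.0501·5.027·(-0.48786) / (0.1607·(+0.48634)) = -1.572 rad/s; magnitude 1.572 rad/s.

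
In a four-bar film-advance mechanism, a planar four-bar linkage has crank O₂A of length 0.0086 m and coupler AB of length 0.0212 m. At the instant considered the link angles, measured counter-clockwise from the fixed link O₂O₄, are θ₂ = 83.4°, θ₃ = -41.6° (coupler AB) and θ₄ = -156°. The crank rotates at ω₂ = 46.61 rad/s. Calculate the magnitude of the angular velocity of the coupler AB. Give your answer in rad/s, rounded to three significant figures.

ω₂ = 46.61 rad/s
Differentiating the loop-closure r₂e^{iθ₂}+r₃e^{iθ₃}=r₁+r₄e^{iθ₄} gives r₂ω₂e^{iθ₂}+r₃ω₃e^{iθ₃}=r₄ω₄e^{iθ₄}.
Eliminating the other unknown: ω₃ = r₂ω₂ sin(θ₄−θ₂) / [r₃ sin(θ₃−θ₄)].
Numerator sine = +0.86074; denominator sine = +0.91068.
Result = 0.0086·46.61·(+0.86074) / (0.0212·(+0.91068)) = +17.871 rad/s; magnitude 17.871 rad/s.

17.9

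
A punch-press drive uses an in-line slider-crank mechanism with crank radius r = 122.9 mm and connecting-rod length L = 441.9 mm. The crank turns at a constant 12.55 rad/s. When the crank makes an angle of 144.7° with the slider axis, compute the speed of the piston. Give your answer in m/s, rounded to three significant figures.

0.686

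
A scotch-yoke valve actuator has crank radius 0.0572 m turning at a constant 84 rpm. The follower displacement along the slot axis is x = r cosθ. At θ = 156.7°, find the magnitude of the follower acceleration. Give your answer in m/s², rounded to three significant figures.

ω = 8.796 rad/s (from 84 rpm).
x = r cosθ ⇒ ẍ = −rω² cosθ (ω constant).
|a| = rω²|cosθ| = 0.0572·(8.796)²·|cos 156.7°| = 4.065 m/s².

4.07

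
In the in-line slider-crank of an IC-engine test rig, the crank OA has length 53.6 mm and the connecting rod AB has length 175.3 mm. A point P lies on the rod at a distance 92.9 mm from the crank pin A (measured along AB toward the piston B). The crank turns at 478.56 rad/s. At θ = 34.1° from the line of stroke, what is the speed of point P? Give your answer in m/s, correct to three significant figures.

19.1

ω = 478.6 rad/s.  Crank-pin speed |V_A| = rω = 25.651 m/s, perpendicular to OA.
Rod angle: sinφ = −(r/L) sinθ ⇒ φ = -9.870°; ω_rod = −rω cosθ/√(L²−r²sin²θ) = -122.99 rad/s.
V_P = V_A + ω_rod × AP, with AP = 0.0929 m along the rod.
Components: V_Px = −rω sinθ − a·ω_rod·sinφ = -16.339 m/s;  V_Py = rω cosθ + a·ω_rod·cosφ = +9.9841 m/s.
|V_P| = √(V_Px² + V_Py²) = 19.148 m/s.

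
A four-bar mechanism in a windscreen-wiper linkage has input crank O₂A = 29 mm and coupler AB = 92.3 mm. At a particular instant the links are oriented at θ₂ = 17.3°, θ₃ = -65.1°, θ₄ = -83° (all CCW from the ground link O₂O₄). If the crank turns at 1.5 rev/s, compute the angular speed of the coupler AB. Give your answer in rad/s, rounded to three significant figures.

9.48

ω₂ = 9.425 rad/s (from 1.5 rev/s).
Differentiating the loop-closure r₂e^{iθ₂}+r₃e^{iθ₃}=r₁+r₄e^{iθ₄} gives r₂ω₂e^{iθ₂}+r₃ω₃e^{iθ₃}=r₄ω₄e^{iθ₄}.
Eliminating the other unknown: ω₃ = r₂ω₂ sin(θ₄−θ₂) / [r₃ sin(θ₃−θ₄)].
Numerator sine = -0.98389; denominator sine = +0.30736.
Result = 0.029·9.425·(-0.98389) / (0.0923·(+0.30736)) = -9.4791 rad/s; magnitude 9.4791 rad/s.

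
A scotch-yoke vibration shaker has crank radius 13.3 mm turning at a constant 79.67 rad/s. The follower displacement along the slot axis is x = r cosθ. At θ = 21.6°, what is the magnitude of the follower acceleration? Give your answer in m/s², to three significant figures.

78.5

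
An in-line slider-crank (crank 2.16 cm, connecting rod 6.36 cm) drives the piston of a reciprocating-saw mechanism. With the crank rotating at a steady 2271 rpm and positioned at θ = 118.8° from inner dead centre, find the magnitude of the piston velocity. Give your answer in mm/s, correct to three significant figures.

3730

ω = 2π·2271/60 = 237.8 rad/s
For an in-line slider-crank, x = r cosθ + √(L² − r² sin²θ), so v = −rω sinθ·[1 + r cosθ/√(L² − r² sin²θ)].
With r = 0.0216 m, L = 0.0636 m, θ = 118.8°: √(L² − r² sin²θ) = 0.060718 m.
v = −0.0216·237.8·0.87631·[1 + 0.0216·-0.48175/0.060718] = -3.73 m/s.
|v| = 3.73 m/s = 3730 mm/s.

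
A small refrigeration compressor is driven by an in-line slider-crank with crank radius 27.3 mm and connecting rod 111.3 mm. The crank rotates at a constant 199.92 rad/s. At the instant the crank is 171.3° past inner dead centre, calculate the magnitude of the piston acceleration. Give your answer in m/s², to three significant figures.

ω = 199.9 rad/s
x(θ) = r cosθ + √(L² − r² sin²θ); with ω constant, a = ω²·d²x/dθ².
d²x/dθ² = −r cosθ − r²(cos2θ)/√u − r⁴ sin²2θ/(4u^{3/2}),  u = L² − r² sin²θ = 0.0123706 m².
Substituting r = 0.0273 m, L = 0.1113 m, θ = 171.3°: d²x/dθ² = +0.020583 m.
a = ω²·d²x/dθ² = (199.9)²·(+0.020583) = +822.65 m/s²;  |a| = 822.65 m/s².

823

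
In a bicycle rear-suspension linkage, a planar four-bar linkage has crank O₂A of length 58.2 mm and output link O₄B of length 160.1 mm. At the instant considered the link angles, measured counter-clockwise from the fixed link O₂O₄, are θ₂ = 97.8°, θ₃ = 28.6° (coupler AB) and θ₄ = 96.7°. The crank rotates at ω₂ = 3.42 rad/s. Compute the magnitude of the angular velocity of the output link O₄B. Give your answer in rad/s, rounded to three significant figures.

ω₂ = 3.42 rad/s
Differentiating the loop-closure r₂e^{iθ₂}+r₃e^{iθ₃}=r₁+r₄e^{iθ₄} gives r₂ω₂e^{iθ₂}+r₃ω₃e^{iθ₃}=r₄ω₄e^{iθ₄}.
Eliminating the other unknown: ω₄ = r₂ω₂ sin(θ₂−θ₃) / [r₄ sin(θ₄−θ₃)].
Numerator sine = +0.93483; denominator sine = +0.92784.
Result = 0.0582·3.42·(+0.93483) / (0.1601·(+0.92784)) = +1.2526 rad/s; magnitude 1.2526 rad/s.

1.25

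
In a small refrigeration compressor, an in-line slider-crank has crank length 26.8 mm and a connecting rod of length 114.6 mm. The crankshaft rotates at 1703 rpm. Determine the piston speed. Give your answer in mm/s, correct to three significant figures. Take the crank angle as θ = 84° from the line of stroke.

ω = 2π·1703/60 = 178.3 rad/s
For an in-line slider-crank, x = r cosθ + √(L² − r² sin²θ), so v = −rω sinθ·[1 + r cosθ/√(L² − r² sin²θ)].
With r = 0.0268 m, L = 0.1146 m, θ = 84°: √(L² − r² sin²θ) = 0.11146 m.
v = −0.0268·178.3·0.99452·[1 + 0.0268·0.10453/0.11146] = -4.8727 m/s.
|v| = 4.8727 m/s = 4872.7 mm/s.

4870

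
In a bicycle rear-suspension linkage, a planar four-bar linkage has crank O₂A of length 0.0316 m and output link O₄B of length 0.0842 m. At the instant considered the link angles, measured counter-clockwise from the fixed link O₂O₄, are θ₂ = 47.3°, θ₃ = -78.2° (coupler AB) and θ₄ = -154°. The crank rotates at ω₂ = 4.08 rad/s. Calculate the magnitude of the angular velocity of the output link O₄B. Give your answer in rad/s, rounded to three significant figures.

1.29

ω₂ = 4.08 rad/s
Differentiating the loop-closure r₂e^{iθ₂}+r₃e^{iθ₃}=r₁+r₄e^{iθ₄} gives r₂ω₂e^{iθ₂}+r₃ω₃e^{iθ₃}=r₄ω₄e^{iθ₄}.
Eliminating the other unknown: ω₄ = r₂ω₂ sin(θ₂−θ₃) / [r₄ sin(θ₄−θ₃)].
Numerator sine = +0.81412; denominator sine = -0.96945.
Result = 0.0316·4.08·(+0.81412) / (0.0842·(-0.96945)) = -1.2859 rad/s; magnitude 1.2859 rad/s.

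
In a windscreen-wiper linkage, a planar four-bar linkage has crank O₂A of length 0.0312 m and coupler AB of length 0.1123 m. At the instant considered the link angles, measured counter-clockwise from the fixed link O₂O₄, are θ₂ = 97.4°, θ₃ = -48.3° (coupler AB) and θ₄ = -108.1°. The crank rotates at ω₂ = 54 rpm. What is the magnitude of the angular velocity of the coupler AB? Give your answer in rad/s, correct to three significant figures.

0.783

ω₂ = 5.655 rad/s (from 54 rpm).
Differentiating the loop-closure r₂e^{iθ₂}+r₃e^{iθ₃}=r₁+r₄e^{iθ₄} gives r₂ω₂e^{iθ₂}+r₃ω₃e^{iθ₃}=r₄ω₄e^{iθ₄}.
Eliminating the other unknown: ω₃ = r₂ω₂ sin(θ₄−θ₂) / [r₃ sin(θ₃−θ₄)].
Numerator sine = +0.43051; denominator sine = +0.86427.
Result = 0.0312·5.655·(+0.43051) / (0.1123·(+0.86427)) = +0.78258 rad/s; magnitude 0.78258 rad/s.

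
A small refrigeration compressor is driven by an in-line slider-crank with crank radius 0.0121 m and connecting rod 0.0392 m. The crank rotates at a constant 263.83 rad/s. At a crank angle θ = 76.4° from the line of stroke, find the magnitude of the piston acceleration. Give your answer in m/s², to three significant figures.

ω = 263.8 rad/s
x(θ) = r cosθ + √(L² − r² sin²θ); with ω constant, a = ω²·d²x/dθ².
d²x/dθ² = −r cosθ − r²(cos2θ)/√u − r⁴ sin²2θ/(4u^{3/2}),  u = L² − r² sin²θ = 0.00139833 m².
Substituting r = 0.0121 m, L = 0.0392 m, θ = 76.4°: d²x/dθ² = +0.00061571 m.
a = ω²·d²x/dθ² = (263.8)²·(+0.00061571) = +42.857 m/s²;  |a| = 42.857 m/s².

42.9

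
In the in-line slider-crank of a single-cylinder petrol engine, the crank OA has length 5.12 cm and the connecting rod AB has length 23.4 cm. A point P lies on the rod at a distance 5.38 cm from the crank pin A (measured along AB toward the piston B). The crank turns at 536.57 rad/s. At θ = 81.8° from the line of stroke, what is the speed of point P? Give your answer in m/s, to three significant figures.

27.6

ω = 536.6 rad/s.  Crank-pin speed |V_A| = rω = 27.472 m/s, perpendicular to OA.
Rod angle: sinφ = −(r/L) sinθ ⇒ φ = -12.507°; ω_rod = −rω cosθ/√(L²−r²sin²θ) = -17.152 rad/s.
V_P = V_A + ω_rod × AP, with AP = 0.0538 m along the rod.
Components: V_Px = −rω sinθ − a·ω_rod·sinφ = -27.391 m/s;  V_Py = rω cosθ + a·ω_rod·cosφ = +3.0175 m/s.
|V_P| = √(V_Px² + V_Py²) = 27.557 m/s.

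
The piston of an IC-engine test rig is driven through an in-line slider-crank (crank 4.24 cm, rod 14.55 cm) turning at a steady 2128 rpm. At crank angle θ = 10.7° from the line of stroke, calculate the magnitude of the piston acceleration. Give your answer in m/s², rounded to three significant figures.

ω = 2π·2128/60 = 222.8 rad/s
x(θ) = r cosθ + √(L² − r² sin²θ); with ω constant, a = ω²·d²x/dθ².
d²x/dθ² = −r cosθ − r²(cos2θ)/√u − r⁴ sin²2θ/(4u^{3/2}),  u = L² − r² sin²θ = 0.0211083 m².
Substituting r = 0.0424 m, L = 0.1455 m, θ = 10.7°: d²x/dθ² = -0.053219 m.
a = ω²·d²x/dθ² = (222.8)²·(-0.053219) = -2642.8 m/s²;  |a| = 2642.8 m/s².

2640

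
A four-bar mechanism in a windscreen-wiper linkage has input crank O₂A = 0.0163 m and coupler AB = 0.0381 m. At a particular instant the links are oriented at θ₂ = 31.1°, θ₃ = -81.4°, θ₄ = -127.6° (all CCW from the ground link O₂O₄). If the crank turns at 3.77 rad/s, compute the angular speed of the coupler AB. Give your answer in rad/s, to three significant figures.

0.812

ω₂ = 3.77 rad/s
Differentiating the loop-closure r₂e^{iθ₂}+r₃e^{iθ₃}=r₁+r₄e^{iθ₄} gives r₂ω₂e^{iθ₂}+r₃ω₃e^{iθ₃}=r₄ω₄e^{iθ₄}.
Eliminating the other unknown: ω₃ = r₂ω₂ sin(θ₄−θ₂) / [r₃ sin(θ₃−θ₄)].
Numerator sine = -0.36325; denominator sine = +0.72176.
Result = 0.0163·3.77·(-0.36325) / (0.0381·(+0.72176)) = -0.81174 rad/s; magnitude 0.81174 rad/s.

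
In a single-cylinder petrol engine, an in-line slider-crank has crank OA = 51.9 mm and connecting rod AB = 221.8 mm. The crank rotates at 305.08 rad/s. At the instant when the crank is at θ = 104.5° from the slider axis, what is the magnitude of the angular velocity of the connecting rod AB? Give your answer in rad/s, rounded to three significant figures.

18.4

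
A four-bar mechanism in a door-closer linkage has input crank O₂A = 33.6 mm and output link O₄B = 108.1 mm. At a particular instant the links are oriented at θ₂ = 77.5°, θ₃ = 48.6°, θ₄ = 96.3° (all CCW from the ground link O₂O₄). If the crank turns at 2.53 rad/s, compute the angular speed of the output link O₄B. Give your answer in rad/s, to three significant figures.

ω₂ = 2.53 rad/s
Differentiating the loop-closure r₂e^{iθ₂}+r₃e^{iθ₃}=r₁+r₄e^{iθ₄} gives r₂ω₂e^{iθ₂}+r₃ω₃e^{iθ₃}=r₄ω₄e^{iθ₄}.
Eliminating the other unknown: ω₄ = r₂ω₂ sin(θ₂−θ₃) / [r₄ sin(θ₄−θ₃)].
Numerator sine = +0.48328; denominator sine = +0.73963.
Result = 0.0336·2.53·(+0.48328) / (0.1081·(+0.73963)) = +0.51383 rad/s; magnitude 0.51383 rad/s.

0.514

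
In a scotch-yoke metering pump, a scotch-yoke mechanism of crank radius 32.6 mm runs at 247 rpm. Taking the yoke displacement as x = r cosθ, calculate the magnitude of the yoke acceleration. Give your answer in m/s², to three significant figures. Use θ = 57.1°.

ω = 25.87 rad/s (from 247 rpm).
x = r cosθ ⇒ ẍ = −rω² cosθ (ω constant).
|a| = rω²|cosθ| = 0.0326·(25.87)²·|cos 57.1°| = 11.847 m/s².

11.8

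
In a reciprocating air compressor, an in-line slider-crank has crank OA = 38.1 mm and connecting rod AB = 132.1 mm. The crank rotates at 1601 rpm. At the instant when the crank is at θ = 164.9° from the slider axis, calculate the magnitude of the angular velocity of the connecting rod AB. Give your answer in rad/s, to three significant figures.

ω = 167.7 rad/s (converted from 1601 rpm).
The rod makes angle φ with the slider axis where L sinφ = r sinθ; differentiating, L cosφ·φ̇ = r ω cosθ.
L cosφ = √(L² − r² sin²θ) = 0.13173 m.
|ω_rod| = r ω |cosθ| / √(L² − r² sin²θ) = 0.0381·167.7·0.96547/0.13173 = 46.818 rad/s.

46.8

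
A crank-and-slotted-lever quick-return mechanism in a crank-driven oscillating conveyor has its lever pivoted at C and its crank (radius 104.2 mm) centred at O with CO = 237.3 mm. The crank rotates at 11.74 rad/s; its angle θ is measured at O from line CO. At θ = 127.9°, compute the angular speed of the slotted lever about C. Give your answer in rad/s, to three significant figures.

1.38

ω = 11.74 rad/s
Crank pin A relative to C: A = (d + r cosθ, r sinθ); lever angle φ = atan2(r sinθ, d + r cosθ).
Differentiating tanφ: φ̇ = rω(d cosθ + r)/(d² + r² + 2dr cosθ).
d² + r² + 2dr cosθ = |CA|² = 0.0367905 m²;  d cosθ + r = -0.04157 m.
|ω_lever| = |0.1042·11.74·-0.04157| / 0.0367905 = 1.3822 rad/s.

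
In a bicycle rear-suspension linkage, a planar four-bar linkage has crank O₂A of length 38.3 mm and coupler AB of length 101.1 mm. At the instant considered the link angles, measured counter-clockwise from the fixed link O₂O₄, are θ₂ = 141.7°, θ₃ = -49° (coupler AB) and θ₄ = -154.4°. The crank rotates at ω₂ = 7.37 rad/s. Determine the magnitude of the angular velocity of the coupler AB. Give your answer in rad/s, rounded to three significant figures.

2.60

ω₂ = 7.37 rad/s
Differentiating the loop-closure r₂e^{iθ₂}+r₃e^{iθ₃}=r₁+r₄e^{iθ₄} gives r₂ω₂e^{iθ₂}+r₃ω₃e^{iθ₃}=r₄ω₄e^{iθ₄}.
Eliminating the other unknown: ω₃ = r₂ω₂ sin(θ₄−θ₂) / [r₃ sin(θ₃−θ₄)].
Numerator sine = +0.89803; denominator sine = +0.96410.
Result = 0.0383·7.37·(+0.89803) / (0.1011·(+0.96410)) = +2.6007 rad/s; magnitude 2.6007 rad/s.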